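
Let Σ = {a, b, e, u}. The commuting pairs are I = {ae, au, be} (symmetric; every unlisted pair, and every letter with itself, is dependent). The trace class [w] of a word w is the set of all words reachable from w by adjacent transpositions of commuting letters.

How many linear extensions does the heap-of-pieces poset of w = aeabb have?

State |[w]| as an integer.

5

piece 0:a — minimal
piece 1:e — minimal
piece 2:a rests on {0:a}
piece 3:b rests on {2:a}
piece 4:b rests on {3:b}
minimal pieces: {0:a, 1:e}
ways to finish when only these pieces remain (= sum over removing one remaining piece with nothing left below it):
  1 left: {1}→1  {4}→1
  2 left: {1,4}→2  {3,4}→1
  3 left: {1,3,4}→3  {2,3,4}→1
  placing 0:a first → 4 extensions
  placing 1:e first → 1 extensions
total linear extensions = 5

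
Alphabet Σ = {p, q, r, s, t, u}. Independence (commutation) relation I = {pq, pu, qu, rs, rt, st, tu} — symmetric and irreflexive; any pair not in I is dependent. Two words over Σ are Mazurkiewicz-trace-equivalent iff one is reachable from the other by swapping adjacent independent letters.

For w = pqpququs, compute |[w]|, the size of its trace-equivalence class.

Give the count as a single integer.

210

#0=p has no predecessor
#1=q has no predecessor
#2=p depends on [0:p]
#3=q depends on [1:q]
#4=u has no predecessor
#5=q depends on [3:q]
#6=u depends on [4:u]
#7=s depends on [2:p, 5:q, 6:u]
sources: [0:p, 1:q, 4:u]
N(rest) = Σ N(rest − s) over sources s of rest; N(one piece) = 1:
  size 1 → [7]=1
  size 2 → [2,7]=1  [5,7]=1  [6,7]=1
  size 3 → [0,2,7]=1  [2,5,7]=2  [2,6,7]=2  [3,5,7]=1  [4,6,7]=1  [5,6,7]=2
  size 4 → [0,2,5,7]=3  [0,2,6,7]=3  [1,3,5,7]=1  [2,3,5,7]=3  [2,4,6,7]=3  [2,5,6,7]=6  [3,5,6,7]=3  [4,5,6,7]=3
  size 5 → [0,2,3,5,7]=6  [0,2,4,6,7]=6  [0,2,5,6,7]=12  [1,2,3,5,7]=4  [1,3,5,6,7]=4  [2,3,5,6,7]=12  [2,4,5,6,7]=12  [3,4,5,6,7]=6
  size 6 → [0,1,2,3,5,7]=10  [0,2,3,5,6,7]=30  [0,2,4,5,6,7]=30  [1,2,3,5,6,7]=20  [1,3,4,5,6,7]=10  [2,3,4,5,6,7]=30
  first=0(p) contributes 60
  first=1(q) contributes 90
  first=4(u) contributes 60
|[w]| = 210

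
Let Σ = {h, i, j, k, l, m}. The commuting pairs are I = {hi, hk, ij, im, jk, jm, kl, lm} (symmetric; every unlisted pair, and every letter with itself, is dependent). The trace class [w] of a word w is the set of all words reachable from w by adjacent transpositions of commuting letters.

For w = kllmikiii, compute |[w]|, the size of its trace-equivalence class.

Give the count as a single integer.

piece 0:k — minimal
piece 1:l — minimal
piece 2:l rests on {1:l}
piece 3:m rests on {0:k}
piece 4:i rests on {0:k, 2:l}
piece 5:k rests on {3:m, 4:i}
piece 6:i rests on {5:k}
piece 7:i rests on {6:i}
piece 8:i rests on {7:i}
minimal pieces: {0:k, 1:l}
ways to finish when only these pieces remain (= sum over removing one remaining piece with nothing left below it):
  1 left: {8}→1
  2 left: {7,8}→1
  3 left: {6,7,8}→1
  4 left: {5,6,7,8}→1
  5 left: {3,5,6,7,8}→1  {4,5,6,7,8}→1
  6 left: {2,4,5,6,7,8}→1  {3,4,5,6,7,8}→2
  7 left: {0,3,4,5,6,7,8}→2  {1,2,4,5,6,7,8}→1  {2,3,4,5,6,7,8}→3
  placing 0:k first → 4 extensions
  placing 1:l first → 5 extensions
total linear extensions = 9

9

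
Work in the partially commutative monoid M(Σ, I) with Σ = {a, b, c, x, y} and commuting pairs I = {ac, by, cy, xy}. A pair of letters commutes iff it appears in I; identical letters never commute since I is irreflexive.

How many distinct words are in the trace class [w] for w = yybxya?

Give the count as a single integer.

#0=y has no predecessor
#1=y depends on [0:y]
#2=b has no predecessor
#3=x depends on [2:b]
#4=y depends on [1:y]
#5=a depends on [3:x, 4:y]
sources: [0:y, 2:b]
N(rest) = Σ N(rest − s) over sources s of rest; N(one piece) = 1:
  size 1 → [5]=1
  size 2 → [3,5]=1  [4,5]=1
  size 3 → [1,4,5]=1  [2,3,5]=1  [3,4,5]=2
  size 4 → [0,1,4,5]=1  [1,3,4,5]=3  [2,3,4,5]=3
  first=0(y) contributes 6
  first=2(b) contributes 4
|[w]| = 10

10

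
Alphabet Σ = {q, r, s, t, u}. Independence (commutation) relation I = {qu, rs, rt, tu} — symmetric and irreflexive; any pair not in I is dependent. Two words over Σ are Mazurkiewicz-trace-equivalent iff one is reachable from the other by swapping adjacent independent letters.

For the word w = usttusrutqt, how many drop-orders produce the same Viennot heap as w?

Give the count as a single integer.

45

drop 0:u onto floor
drop 1:s onto {0:u}
drop 2:t onto {1:s}
drop 3:t onto {2:t}
drop 4:u onto {1:s}
drop 5:s onto {3:t, 4:u}
drop 6:r onto {4:u}
drop 7:u onto {5:s, 6:r}
drop 8:t onto {5:s}
drop 9:q onto {6:r, 8:t}
drop 10:t onto {9:q}
ground layer = {0:u}
drop-orders for the pieces not yet dropped (sum over which currently-grounded one goes next):
  1 to go: {7} 1  {10} 1
  2 to go: {7,10} 2  {9,10} 1
  3 to go: {7,9,10} 3  {8,9,10} 1
  4 to go: {6,7,9,10} 3  {7,8,9,10} 4
  5 to go: {5,7,8,9,10} 4  {6,7,8,9,10} 7
  6 to go: {3,5,7,8,9,10} 4  {5,6,7,8,9,10} 11
  7 to go: {2,3,5,7,8,9,10} 4  {3,5,6,7,8,9,10} 15  {4,5,6,7,8,9,10} 11
  8 to go: {2,3,5,6,7,8,9,10} 19  {3,4,5,6,7,8,9,10} 26
  9 to go: {2,3,4,5,6,7,8,9,10} 45
  if 0:u drops first: 45 orders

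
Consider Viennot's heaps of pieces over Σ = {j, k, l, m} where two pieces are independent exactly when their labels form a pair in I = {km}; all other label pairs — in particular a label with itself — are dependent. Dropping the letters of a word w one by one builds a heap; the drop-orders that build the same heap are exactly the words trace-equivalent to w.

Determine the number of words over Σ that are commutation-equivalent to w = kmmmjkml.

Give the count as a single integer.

8

#0=k has no predecessor
#1=m has no predecessor
#2=m depends on [1:m]
#3=m depends on [2:m]
#4=j depends on [0:k, 3:m]
#5=k depends on [4:j]
#6=m depends on [4:j]
#7=l depends on [5:k, 6:m]
sources: [0:k, 1:m]
N(rest) = Σ N(rest − s) over sources s of rest; N(one piece) = 1:
  size 1 → [7]=1
  size 2 → [5,7]=1  [6,7]=1
  size 3 → [5,6,7]=2
  size 4 → [4,5,6,7]=2
  size 5 → [0,4,5,6,7]=2  [3,4,5,6,7]=2
  size 6 → [0,3,4,5,6,7]=4  [2,3,4,5,6,7]=2
  first=0(k) contributes 2
  first=1(m) contributes 6
|[w]| = 8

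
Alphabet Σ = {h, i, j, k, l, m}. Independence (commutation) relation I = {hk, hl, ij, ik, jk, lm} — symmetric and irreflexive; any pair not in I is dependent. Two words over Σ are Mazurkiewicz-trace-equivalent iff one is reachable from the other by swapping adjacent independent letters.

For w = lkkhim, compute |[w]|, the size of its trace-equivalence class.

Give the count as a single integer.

drop 0:l onto floor
drop 1:k onto {0:l}
drop 2:k onto {1:k}
drop 3:h onto floor
drop 4:i onto {0:l, 3:h}
drop 5:m onto {2:k, 4:i}
ground layer = {0:l, 3:h}
drop-orders for the pieces not yet dropped (sum over which currently-grounded one goes next):
  1 to go: {5} 1
  2 to go: {2,5} 1  {4,5} 1
  3 to go: {1,2,5} 1  {2,4,5} 2  {3,4,5} 1
  4 to go: {1,2,4,5} 3  {2,3,4,5} 3
  if 0:l drops first: 6 orders
  if 3:h drops first: 3 orders
heap linearizations: 9

9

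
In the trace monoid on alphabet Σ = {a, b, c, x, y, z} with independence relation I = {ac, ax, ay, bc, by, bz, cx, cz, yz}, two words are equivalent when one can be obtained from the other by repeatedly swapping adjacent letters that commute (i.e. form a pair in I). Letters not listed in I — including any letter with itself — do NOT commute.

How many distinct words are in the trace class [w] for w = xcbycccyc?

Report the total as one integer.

drop 0:x onto floor
drop 1:c onto floor
drop 2:b onto {0:x}
drop 3:y onto {0:x, 1:c}
drop 4:c onto {3:y}
drop 5:c onto {4:c}
drop 6:c onto {5:c}
drop 7:y onto {6:c}
drop 8:c onto {7:y}
ground layer = {0:x, 1:c}
drop-orders for the pieces not yet dropped (sum over which currently-grounded one goes next):
  1 to go: {2} 1  {8} 1
  2 to go: {2,8} 2  {7,8} 1
  3 to go: {2,7,8} 3  {6,7,8} 1
  4 to go: {2,6,7,8} 4  {5,6,7,8} 1
  5 to go: {2,5,6,7,8} 5  {4,5,6,7,8} 1
  6 to go: {2,4,5,6,7,8} 6  {3,4,5,6,7,8} 1
  7 to go: {1,3,4,5,6,7,8} 1  {2,3,4,5,6,7,8} 7
  if 0:x drops first: 8 orders
  if 1:c drops first: 7 orders
heap linearizations: 15

15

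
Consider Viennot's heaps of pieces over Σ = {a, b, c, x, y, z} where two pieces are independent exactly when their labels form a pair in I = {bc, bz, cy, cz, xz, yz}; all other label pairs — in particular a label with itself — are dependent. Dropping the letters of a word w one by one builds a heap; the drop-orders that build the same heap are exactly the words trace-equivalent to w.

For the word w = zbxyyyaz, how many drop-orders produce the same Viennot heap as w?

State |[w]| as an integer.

0(z) covers ∅
1(b) covers ∅
2(x) covers 1:b
3(y) covers 2:x
4(y) covers 3:y
5(y) covers 4:y
6(a) covers 0:z, 5:y
7(z) covers 6:a
floor of heap: 0:z, 1:b
completions by unplaced set U, small U first (add the entries for U minus each lowest piece of U):
  |U|=1: {7}:1
  |U|=2: {6,7}:1
  |U|=3: {0,6,7}:1  {5,6,7}:1
  |U|=4: {0,5,6,7}:2  {4,5,6,7}:1
  |U|=5: {0,4,5,6,7}:3  {3,4,5,6,7}:1
  |U|=6: {0,3,4,5,6,7}:4  {2,3,4,5,6,7}:1
  start at 0(z): 1
  start at 1(b): 5
sum over floor = 6

6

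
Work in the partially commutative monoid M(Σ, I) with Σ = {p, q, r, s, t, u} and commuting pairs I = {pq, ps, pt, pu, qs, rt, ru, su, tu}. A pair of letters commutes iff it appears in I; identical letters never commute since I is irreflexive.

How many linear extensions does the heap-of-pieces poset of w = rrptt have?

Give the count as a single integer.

piece 0:r — minimal
piece 1:r rests on {0:r}
piece 2:p rests on {1:r}
piece 3:t — minimal
piece 4:t rests on {3:t}
minimal pieces: {0:r, 3:t}
ways to finish when only these pieces remain (= sum over removing one remaining piece with nothing left below it):
  1 left: {2}→1  {4}→1
  2 left: {1,2}→1  {2,4}→2  {3,4}→1
  3 left: {0,1,2}→1  {1,2,4}→3  {2,3,4}→3
  placing 0:r first → 6 extensions
  placing 3:t first → 4 extensions
total linear extensions = 10

10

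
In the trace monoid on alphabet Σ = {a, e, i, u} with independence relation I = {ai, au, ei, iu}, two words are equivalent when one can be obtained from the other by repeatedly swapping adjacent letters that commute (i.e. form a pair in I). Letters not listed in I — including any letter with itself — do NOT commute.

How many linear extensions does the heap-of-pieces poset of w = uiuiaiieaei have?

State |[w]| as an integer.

#0=u has no predecessor
#1=i has no predecessor
#2=u depends on [0:u]
#3=i depends on [1:i]
#4=a has no predecessor
#5=i depends on [3:i]
#6=i depends on [5:i]
#7=e depends on [2:u, 4:a]
#8=a depends on [7:e]
#9=e depends on [8:a]
#10=i depends on [6:i]
sources: [0:u, 1:i, 4:a]
N(rest) = Σ N(rest − s) over sources s of rest; N(one piece) = 1:
  size 1 → [9]=1  [10]=1
  size 2 → [6,10]=1  [8,9]=1  [9,10]=2
  size 3 → [5,6,10]=1  [6,9,10]=3  [7,8,9]=1  [8,9,10]=3
  size 4 → [2,7,8,9]=1  [3,5,6,10]=1  [4,7,8,9]=1  [5,6,9,10]=4  [6,8,9,10]=6  [7,8,9,10]=4
  size 5 → [0,2,7,8,9]=1  [1,3,5,6,10]=1  [2,4,7,8,9]=2  [2,7,8,9,10]=5  [3,5,6,9,10]=5  [4,7,8,9,10]=5  [5,6,8,9,10]=10  [6,7,8,9,10]=10
  size 6 → [0,2,4,7,8,9]=3  [0,2,7,8,9,10]=6  [1,3,5,6,9,10]=6  [2,4,7,8,9,10]=12  [2,6,7,8,9,10]=15  [3,5,6,8,9,10]=15  [4,6,7,8,9,10]=15  [5,6,7,8,9,10]=20
  size 7 → [0,2,4,7,8,9,10]=21  [0,2,6,7,8,9,10]=21  [1,3,5,6,8,9,10]=21  [2,4,6,7,8,9,10]=42  [2,5,6,7,8,9,10]=35  [3,5,6,7,8,9,10]=35  [4,5,6,7,8,9,10]=35
  size 8 → [0,2,4,6,7,8,9,10]=84  [0,2,5,6,7,8,9,10]=56  [1,3,5,6,7,8,9,10]=56  [2,3,5,6,7,8,9,10]=70  [2,4,5,6,7,8,9,10]=112  [3,4,5,6,7,8,9,10]=70
  size 9 → [0,2,3,5,6,7,8,9,10]=126  [0,2,4,5,6,7,8,9,10]=252  [1,2,3,5,6,7,8,9,10]=126  [1,3,4,5,6,7,8,9,10]=126  [2,3,4,5,6,7,8,9,10]=252
  first=0(u) contributes 504
  first=1(i) contributes 630
  first=4(a) contributes 252
|[w]| = 1386

1386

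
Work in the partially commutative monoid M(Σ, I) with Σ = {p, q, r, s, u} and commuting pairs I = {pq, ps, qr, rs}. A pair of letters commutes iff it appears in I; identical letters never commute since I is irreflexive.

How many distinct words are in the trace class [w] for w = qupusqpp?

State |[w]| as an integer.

6

drop 0:q onto floor
drop 1:u onto {0:q}
drop 2:p onto {1:u}
drop 3:u onto {2:p}
drop 4:s onto {3:u}
drop 5:q onto {4:s}
drop 6:p onto {3:u}
drop 7:p onto {6:p}
ground layer = {0:q}
drop-orders for the pieces not yet dropped (sum over which currently-grounded one goes next):
  1 to go: {5} 1  {7} 1
  2 to go: {4,5} 1  {5,7} 2  {6,7} 1
  3 to go: {4,5,7} 3  {5,6,7} 3
  4 to go: {4,5,6,7} 6
  5 to go: {3,4,5,6,7} 6
  6 to go: {2,3,4,5,6,7} 6
  if 0:q drops first: 6 orders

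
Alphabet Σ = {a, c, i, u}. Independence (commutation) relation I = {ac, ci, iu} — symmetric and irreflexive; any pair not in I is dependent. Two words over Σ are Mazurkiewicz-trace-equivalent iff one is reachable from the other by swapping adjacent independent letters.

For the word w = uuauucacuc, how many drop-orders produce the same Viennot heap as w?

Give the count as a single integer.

0(u) covers ∅
1(u) covers 0:u
2(a) covers 1:u
3(u) covers 2:a
4(u) covers 3:u
5(c) covers 4:u
6(a) covers 4:u
7(c) covers 5:c
8(u) covers 6:a, 7:c
9(c) covers 8:u
floor of heap: 0:u
completions by unplaced set U, small U first (add the entries for U minus each lowest piece of U):
  |U|=1: {9}:1
  |U|=2: {8,9}:1
  |U|=3: {6,8,9}:1  {7,8,9}:1
  |U|=4: {5,7,8,9}:1  {6,7,8,9}:2
  |U|=5: {5,6,7,8,9}:3
  |U|=6: {4,5,6,7,8,9}:3
  |U|=7: {3,4,5,6,7,8,9}:3
  |U|=8: {2,3,4,5,6,7,8,9}:3
  start at 0(u): 3

3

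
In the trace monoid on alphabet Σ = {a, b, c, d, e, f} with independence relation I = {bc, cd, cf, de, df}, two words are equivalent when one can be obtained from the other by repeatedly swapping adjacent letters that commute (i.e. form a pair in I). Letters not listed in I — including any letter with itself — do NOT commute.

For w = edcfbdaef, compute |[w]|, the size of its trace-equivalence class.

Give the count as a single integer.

#0=e has no predecessor
#1=d has no predecessor
#2=c depends on [0:e]
#3=f depends on [0:e]
#4=b depends on [1:d, 3:f]
#5=d depends on [4:b]
#6=a depends on [2:c, 5:d]
#7=e depends on [6:a]
#8=f depends on [7:e]
sources: [0:e, 1:d]
N(rest) = Σ N(rest − s) over sources s of rest; N(one piece) = 1:
  size 1 → [8]=1
  size 2 → [7,8]=1
  size 3 → [6,7,8]=1
  size 4 → [2,6,7,8]=1  [5,6,7,8]=1
  size 5 → [2,5,6,7,8]=2  [4,5,6,7,8]=1
  size 6 → [1,4,5,6,7,8]=1  [2,4,5,6,7,8]=3  [3,4,5,6,7,8]=1
  size 7 → [1,2,4,5,6,7,8]=4  [1,3,4,5,6,7,8]=2  [2,3,4,5,6,7,8]=4
  first=0(e) contributes 10
  first=1(d) contributes 4
|[w]| = 14

14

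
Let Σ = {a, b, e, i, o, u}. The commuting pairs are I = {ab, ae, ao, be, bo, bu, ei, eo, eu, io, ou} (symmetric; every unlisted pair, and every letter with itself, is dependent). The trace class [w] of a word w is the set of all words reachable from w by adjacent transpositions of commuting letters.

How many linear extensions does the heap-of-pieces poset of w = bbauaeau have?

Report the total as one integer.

168

#0=b has no predecessor
#1=b depends on [0:b]
#2=a has no predecessor
#3=u depends on [2:a]
#4=a depends on [3:u]
#5=e has no predecessor
#6=a depends on [4:a]
#7=u depends on [6:a]
sources: [0:b, 2:a, 5:e]
N(rest) = Σ N(rest − s) over sources s of rest; N(one piece) = 1:
  size 1 → [1]=1  [5]=1  [7]=1
  size 2 → [0,1]=1  [1,5]=2  [1,7]=2  [5,7]=2  [6,7]=1
  size 3 → [0,1,5]=3  [0,1,7]=3  [1,5,7]=6  [1,6,7]=3  [4,6,7]=1  [5,6,7]=3
  size 4 → [0,1,5,7]=12  [0,1,6,7]=6  [1,4,6,7]=4  [1,5,6,7]=12  [3,4,6,7]=1  [4,5,6,7]=4
  size 5 → [0,1,4,6,7]=10  [0,1,5,6,7]=30  [1,3,4,6,7]=5  [1,4,5,6,7]=20  [2,3,4,6,7]=1  [3,4,5,6,7]=5
  size 6 → [0,1,3,4,6,7]=15  [0,1,4,5,6,7]=60  [1,2,3,4,6,7]=6  [1,3,4,5,6,7]=30  [2,3,4,5,6,7]=6
  first=0(b) contributes 42
  first=2(a) contributes 105
  first=5(e) contributes 21
|[w]| = 168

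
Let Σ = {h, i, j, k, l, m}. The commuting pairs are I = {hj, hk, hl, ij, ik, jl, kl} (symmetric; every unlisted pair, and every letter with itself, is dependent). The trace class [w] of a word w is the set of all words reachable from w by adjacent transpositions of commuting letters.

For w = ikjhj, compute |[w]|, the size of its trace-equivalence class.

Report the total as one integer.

10

drop 0:i onto floor
drop 1:k onto floor
drop 2:j onto {1:k}
drop 3:h onto {0:i}
drop 4:j onto {2:j}
ground layer = {0:i, 1:k}
drop-orders for the pieces not yet dropped (sum over which currently-grounded one goes next):
  1 to go: {3} 1  {4} 1
  2 to go: {0,3} 1  {2,4} 1  {3,4} 2
  3 to go: {0,3,4} 3  {1,2,4} 1  {2,3,4} 3
  if 0:i drops first: 4 orders
  if 1:k drops first: 6 orders
heap linearizations: 10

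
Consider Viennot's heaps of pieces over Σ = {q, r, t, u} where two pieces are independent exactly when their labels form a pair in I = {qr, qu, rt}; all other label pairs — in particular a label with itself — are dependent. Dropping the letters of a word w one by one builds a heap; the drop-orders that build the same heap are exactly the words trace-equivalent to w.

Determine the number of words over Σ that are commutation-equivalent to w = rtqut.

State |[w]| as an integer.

5

piece 0:r — minimal
piece 1:t — minimal
piece 2:q rests on {1:t}
piece 3:u rests on {0:r, 1:t}
piece 4:t rests on {2:q, 3:u}
minimal pieces: {0:r, 1:t}
ways to finish when only these pieces remain (= sum over removing one remaining piece with nothing left below it):
  1 left: {4}→1
  2 left: {2,4}→1  {3,4}→1
  3 left: {0,3,4}→1  {2,3,4}→2
  placing 0:r first → 2 extensions
  placing 1:t first → 3 extensions
total linear extensions = 5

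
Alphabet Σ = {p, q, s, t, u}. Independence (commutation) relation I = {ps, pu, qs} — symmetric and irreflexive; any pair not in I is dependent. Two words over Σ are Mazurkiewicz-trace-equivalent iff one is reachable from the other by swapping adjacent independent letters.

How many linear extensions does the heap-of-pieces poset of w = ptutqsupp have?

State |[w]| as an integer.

0(p) covers ∅
1(t) covers 0:p
2(u) covers 1:t
3(t) covers 2:u
4(q) covers 3:t
5(s) covers 3:t
6(u) covers 4:q, 5:s
7(p) covers 4:q
8(p) covers 7:p
floor of heap: 0:p
completions by unplaced set U, small U first (add the entries for U minus each lowest piece of U):
  |U|=1: {6}:1  {8}:1
  |U|=2: {5,6}:1  {6,8}:2  {7,8}:1
  |U|=3: {5,6,8}:3  {6,7,8}:3
  |U|=4: {4,6,7,8}:3  {5,6,7,8}:6
  |U|=5: {4,5,6,7,8}:9
  |U|=6: {3,4,5,6,7,8}:9
  |U|=7: {2,3,4,5,6,7,8}:9
  start at 0(p): 9

9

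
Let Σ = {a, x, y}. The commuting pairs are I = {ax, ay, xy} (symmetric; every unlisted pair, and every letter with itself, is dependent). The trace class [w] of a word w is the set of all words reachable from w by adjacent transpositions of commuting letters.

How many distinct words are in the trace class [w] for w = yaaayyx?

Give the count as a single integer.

140

piece 0:y — minimal
piece 1:a — minimal
piece 2:a rests on {1:a}
piece 3:a rests on {2:a}
piece 4:y rests on {0:y}
piece 5:y rests on {4:y}
piece 6:x — minimal
minimal pieces: {0:y, 1:a, 6:x}
ways to finish when only these pieces remain (= sum over removing one remaining piece with nothing left below it):
  1 left: {3}→1  {5}→1  {6}→1
  2 left: {2,3}→1  {3,5}→2  {3,6}→2  {4,5}→1  {5,6}→2
  3 left: {0,4,5}→1  {1,2,3}→1  {2,3,5}→3  {2,3,6}→3  {3,4,5}→3  {3,5,6}→6  {4,5,6}→3
  4 left: {0,3,4,5}→4  {0,4,5,6}→4  {1,2,3,5}→4  {1,2,3,6}→4  {2,3,4,5}→6  {2,3,5,6}→12  {3,4,5,6}→12
  5 left: {0,2,3,4,5}→10  {0,3,4,5,6}→20  {1,2,3,4,5}→10  {1,2,3,5,6}→20  {2,3,4,5,6}→30
  placing 0:y first → 60 extensions
  placing 1:a first → 60 extensions
  placing 6:x first → 20 extensions
total linear extensions = 140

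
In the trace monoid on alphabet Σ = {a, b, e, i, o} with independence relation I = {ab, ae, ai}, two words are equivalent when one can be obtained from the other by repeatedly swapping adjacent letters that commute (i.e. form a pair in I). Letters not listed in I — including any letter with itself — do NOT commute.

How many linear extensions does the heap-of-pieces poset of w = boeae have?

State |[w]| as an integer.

#0=b has no predecessor
#1=o depends on [0:b]
#2=e depends on [1:o]
#3=a depends on [1:o]
#4=e depends on [2:e]
sources: [0:b]
N(rest) = Σ N(rest − s) over sources s of rest; N(one piece) = 1:
  size 1 → [3]=1  [4]=1
  size 2 → [2,4]=1  [3,4]=2
  size 3 → [2,3,4]=3
  first=0(b) contributes 3

3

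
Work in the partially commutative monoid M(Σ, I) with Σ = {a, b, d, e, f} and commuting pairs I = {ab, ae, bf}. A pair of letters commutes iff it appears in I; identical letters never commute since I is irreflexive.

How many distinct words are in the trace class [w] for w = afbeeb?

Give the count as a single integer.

0(a) covers ∅
1(f) covers 0:a
2(b) covers ∅
3(e) covers 1:f, 2:b
4(e) covers 3:e
5(b) covers 4:e
floor of heap: 0:a, 2:b
completions by unplaced set U, small U first (add the entries for U minus each lowest piece of U):
  |U|=1: {5}:1
  |U|=2: {4,5}:1
  |U|=3: {3,4,5}:1
  |U|=4: {1,3,4,5}:1  {2,3,4,5}:1
  start at 0(a): 2
  start at 2(b): 1
sum over floor = 3

3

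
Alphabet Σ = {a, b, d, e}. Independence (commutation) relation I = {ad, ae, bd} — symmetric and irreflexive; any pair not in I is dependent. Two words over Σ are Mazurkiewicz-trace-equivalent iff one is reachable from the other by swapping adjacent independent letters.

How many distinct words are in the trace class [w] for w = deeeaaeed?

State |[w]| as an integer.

36

drop 0:d onto floor
drop 1:e onto {0:d}
drop 2:e onto {1:e}
drop 3:e onto {2:e}
drop 4:a onto floor
drop 5:a onto {4:a}
drop 6:e onto {3:e}
drop 7:e onto {6:e}
drop 8:d onto {7:e}
ground layer = {0:d, 4:a}
drop-orders for the pieces not yet dropped (sum over which currently-grounded one goes next):
  1 to go: {5} 1  {8} 1
  2 to go: {4,5} 1  {5,8} 2  {7,8} 1
  3 to go: {4,5,8} 3  {5,7,8} 3  {6,7,8} 1
  4 to go: {3,6,7,8} 1  {4,5,7,8} 6  {5,6,7,8} 4
  5 to go: {2,3,6,7,8} 1  {3,5,6,7,8} 5  {4,5,6,7,8} 10
  6 to go: {1,2,3,6,7,8} 1  {2,3,5,6,7,8} 6  {3,4,5,6,7,8} 15
  7 to go: {0,1,2,3,6,7,8} 1  {1,2,3,5,6,7,8} 7  {2,3,4,5,6,7,8} 21
  if 0:d drops first: 28 orders
  if 4:a drops first: 8 orders
heap linearizations: 36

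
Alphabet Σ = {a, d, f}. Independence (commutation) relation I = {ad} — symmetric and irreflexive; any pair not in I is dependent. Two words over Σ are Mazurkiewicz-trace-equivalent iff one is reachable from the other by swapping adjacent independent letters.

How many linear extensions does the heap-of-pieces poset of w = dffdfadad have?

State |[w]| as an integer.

drop 0:d onto floor
drop 1:f onto {0:d}
drop 2:f onto {1:f}
drop 3:d onto {2:f}
drop 4:f onto {3:d}
drop 5:a onto {4:f}
drop 6:d onto {4:f}
drop 7:a onto {5:a}
drop 8:d onto {6:d}
ground layer = {0:d}
drop-orders for the pieces not yet dropped (sum over which currently-grounded one goes next):
  1 to go: {7} 1  {8} 1
  2 to go: {5,7} 1  {6,8} 1  {7,8} 2
  3 to go: {5,7,8} 3  {6,7,8} 3
  4 to go: {5,6,7,8} 6
  5 to go: {4,5,6,7,8} 6
  6 to go: {3,4,5,6,7,8} 6
  7 to go: {2,3,4,5,6,7,8} 6
  if 0:d drops first: 6 orders

6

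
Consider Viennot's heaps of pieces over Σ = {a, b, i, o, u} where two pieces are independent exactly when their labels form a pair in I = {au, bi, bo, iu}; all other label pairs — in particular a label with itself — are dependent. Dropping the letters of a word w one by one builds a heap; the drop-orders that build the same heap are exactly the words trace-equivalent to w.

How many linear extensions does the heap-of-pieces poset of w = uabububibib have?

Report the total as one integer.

0(u) covers ∅
1(a) covers ∅
2(b) covers 0:u, 1:a
3(u) covers 2:b
4(b) covers 3:u
5(u) covers 4:b
6(b) covers 5:u
7(i) covers 1:a
8(b) covers 6:b
9(i) covers 7:i
10(b) covers 8:b
floor of heap: 0:u, 1:a
completions by unplaced set U, small U first (add the entries for U minus each lowest piece of U):
  |U|=1: {9}:1  {10}:1
  |U|=2: {7,9}:1  {8,10}:1  {9,10}:2
  |U|=3: {6,8,10}:1  {7,9,10}:3  {8,9,10}:3
  |U|=4: {5,6,8,10}:1  {6,8,9,10}:4  {7,8,9,10}:6
  |U|=5: {4,5,6,8,10}:1  {5,6,8,9,10}:5  {6,7,8,9,10}:10
  |U|=6: {3,4,5,6,8,10}:1  {4,5,6,8,9,10}:6  {5,6,7,8,9,10}:15
  |U|=7: {2,3,4,5,6,8,10}:1  {3,4,5,6,8,9,10}:7  {4,5,6,7,8,9,10}:21
  |U|=8: {0,2,3,4,5,6,8,10}:1  {2,3,4,5,6,8,9,10}:8  {3,4,5,6,7,8,9,10}:28
  |U|=9: {0,2,3,4,5,6,8,9,10}:9  {2,3,4,5,6,7,8,9,10}:36
  start at 0(u): 36
  start at 1(a): 45
sum over floor = 81

81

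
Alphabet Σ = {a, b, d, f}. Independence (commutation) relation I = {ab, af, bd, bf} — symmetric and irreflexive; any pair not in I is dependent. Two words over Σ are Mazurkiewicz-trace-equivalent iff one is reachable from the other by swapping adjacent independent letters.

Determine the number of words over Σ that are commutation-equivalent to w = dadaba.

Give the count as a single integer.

drop 0:d onto floor
drop 1:a onto {0:d}
drop 2:d onto {1:a}
drop 3:a onto {2:d}
drop 4:b onto floor
drop 5:a onto {3:a}
ground layer = {0:d, 4:b}
drop-orders for the pieces not yet dropped (sum over which currently-grounded one goes next):
  1 to go: {4} 1  {5} 1
  2 to go: {3,5} 1  {4,5} 2
  3 to go: {2,3,5} 1  {3,4,5} 3
  4 to go: {1,2,3,5} 1  {2,3,4,5} 4
  if 0:d drops first: 5 orders
  if 4:b drops first: 1 orders
heap linearizations: 6

6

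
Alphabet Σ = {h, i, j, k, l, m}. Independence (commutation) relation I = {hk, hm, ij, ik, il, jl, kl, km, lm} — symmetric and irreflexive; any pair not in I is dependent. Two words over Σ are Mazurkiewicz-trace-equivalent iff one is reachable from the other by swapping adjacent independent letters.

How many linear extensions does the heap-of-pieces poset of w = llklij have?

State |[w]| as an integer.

60

drop 0:l onto floor
drop 1:l onto {0:l}
drop 2:k onto floor
drop 3:l onto {1:l}
drop 4:i onto floor
drop 5:j onto {2:k}
ground layer = {0:l, 2:k, 4:i}
drop-orders for the pieces not yet dropped (sum over which currently-grounded one goes next):
  1 to go: {3} 1  {4} 1  {5} 1
  2 to go: {1,3} 1  {2,5} 1  {3,4} 2  {3,5} 2  {4,5} 2
  3 to go: {0,1,3} 1  {1,3,4} 3  {1,3,5} 3  {2,3,5} 3  {2,4,5} 3  {3,4,5} 6
  4 to go: {0,1,3,4} 4  {0,1,3,5} 4  {1,2,3,5} 6  {1,3,4,5} 12  {2,3,4,5} 12
  if 0:l drops first: 30 orders
  if 2:k drops first: 20 orders
  if 4:i drops first: 10 orders
heap linearizations: 60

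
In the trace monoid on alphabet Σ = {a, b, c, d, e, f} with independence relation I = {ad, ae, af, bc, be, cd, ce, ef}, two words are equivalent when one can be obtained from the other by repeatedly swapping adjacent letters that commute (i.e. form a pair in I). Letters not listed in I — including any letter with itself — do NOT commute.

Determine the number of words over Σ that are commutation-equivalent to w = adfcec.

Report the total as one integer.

14

drop 0:a onto floor
drop 1:d onto floor
drop 2:f onto {1:d}
drop 3:c onto {0:a, 2:f}
drop 4:e onto {1:d}
drop 5:c onto {3:c}
ground layer = {0:a, 1:d}
drop-orders for the pieces not yet dropped (sum over which currently-grounded one goes next):
  1 to go: {4} 1  {5} 1
  2 to go: {3,5} 1  {4,5} 2
  3 to go: {0,3,5} 1  {2,3,5} 1  {3,4,5} 3
  4 to go: {0,2,3,5} 2  {0,3,4,5} 4  {2,3,4,5} 4
  if 0:a drops first: 4 orders
  if 1:d drops first: 10 orders
heap linearizations: 14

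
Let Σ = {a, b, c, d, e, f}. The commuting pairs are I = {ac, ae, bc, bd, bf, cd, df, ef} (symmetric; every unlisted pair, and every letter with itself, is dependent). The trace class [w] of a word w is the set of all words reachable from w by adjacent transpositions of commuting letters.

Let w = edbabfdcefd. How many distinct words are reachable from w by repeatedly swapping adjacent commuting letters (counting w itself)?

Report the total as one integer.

0(e) covers ∅
1(d) covers 0:e
2(b) covers 0:e
3(a) covers 1:d, 2:b
4(b) covers 3:a
5(f) covers 3:a
6(d) covers 3:a
7(c) covers 5:f
8(e) covers 4:b, 6:d, 7:c
9(f) covers 7:c
10(d) covers 8:e
floor of heap: 0:e
completions by unplaced set U, small U first (add the entries for U minus each lowest piece of U):
  |U|=1: {9}:1  {10}:1
  |U|=2: {8,10}:1  {9,10}:2
  |U|=3: {4,8,10}:1  {6,8,10}:1  {8,9,10}:3
  |U|=4: {4,6,8,10}:2  {4,8,9,10}:4  {6,8,9,10}:4  {7,8,9,10}:3
  |U|=5: {4,6,8,9,10}:10  {4,7,8,9,10}:7  {5,7,8,9,10}:3  {6,7,8,9,10}:7
  |U|=6: {4,5,7,8,9,10}:10  {4,6,7,8,9,10}:24  {5,6,7,8,9,10}:10
  |U|=7: {4,5,6,7,8,9,10}:44
  |U|=8: {3,4,5,6,7,8,9,10}:44
  |U|=9: {1,3,4,5,6,7,8,9,10}:44  {2,3,4,5,6,7,8,9,10}:44
  start at 0(e): 88

88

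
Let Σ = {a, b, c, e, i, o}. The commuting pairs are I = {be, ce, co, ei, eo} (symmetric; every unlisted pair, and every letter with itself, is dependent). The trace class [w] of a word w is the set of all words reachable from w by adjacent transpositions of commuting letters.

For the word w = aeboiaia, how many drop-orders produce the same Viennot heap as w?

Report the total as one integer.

4

0(a) covers ∅
1(e) covers 0:a
2(b) covers 0:a
3(o) covers 2:b
4(i) covers 3:o
5(a) covers 1:e, 4:i
6(i) covers 5:a
7(a) covers 6:i
floor of heap: 0:a
completions by unplaced set U, small U first (add the entries for U minus each lowest piece of U):
  |U|=1: {7}:1
  |U|=2: {6,7}:1
  |U|=3: {5,6,7}:1
  |U|=4: {1,5,6,7}:1  {4,5,6,7}:1
  |U|=5: {1,4,5,6,7}:2  {3,4,5,6,7}:1
  |U|=6: {1,3,4,5,6,7}:3  {2,3,4,5,6,7}:1
  start at 0(a): 4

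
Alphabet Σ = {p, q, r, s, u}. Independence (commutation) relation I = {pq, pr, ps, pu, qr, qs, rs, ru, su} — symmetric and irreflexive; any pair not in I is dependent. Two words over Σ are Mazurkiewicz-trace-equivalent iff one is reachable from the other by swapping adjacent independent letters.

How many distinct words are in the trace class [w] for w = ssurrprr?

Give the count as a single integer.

840

drop 0:s onto floor
drop 1:s onto {0:s}
drop 2:u onto floor
drop 3:r onto floor
drop 4:r onto {3:r}
drop 5:p onto floor
drop 6:r onto {4:r}
drop 7:r onto {6:r}
ground layer = {0:s, 2:u, 3:r, 5:p}
drop-orders for the pieces not yet dropped (sum over which currently-grounded one goes next):
  1 to go: {1} 1  {2} 1  {5} 1  {7} 1
  2 to go: {0,1} 1  {1,2} 2  {1,5} 2  {1,7} 2  {2,5} 2  {2,7} 2  {5,7} 2  {6,7} 1
  3 to go: {0,1,2} 3  {0,1,5} 3  {0,1,7} 3  {1,2,5} 6  {1,2,7} 6  {1,5,7} 6  {1,6,7} 3  {2,5,7} 6  {2,6,7} 3  {4,6,7} 1  {5,6,7} 3
  4 to go: {0,1,2,5} 12  {0,1,2,7} 12  {0,1,5,7} 12  {0,1,6,7} 6  {1,2,5,7} 24  {1,2,6,7} 12  {1,4,6,7} 4  {1,5,6,7} 12  {2,4,6,7} 4  {2,5,6,7} 12  {3,4,6,7} 1  {4,5,6,7} 4
  5 to go: {0,1,2,5,7} 60  {0,1,2,6,7} 30  {0,1,4,6,7} 10  {0,1,5,6,7} 30  {1,2,4,6,7} 20  {1,2,5,6,7} 60  {1,3,4,6,7} 5  {1,4,5,6,7} 20  {2,3,4,6,7} 5  {2,4,5,6,7} 20  {3,4,5,6,7} 5
  6 to go: {0,1,2,4,6,7} 60  {0,1,2,5,6,7} 180  {0,1,3,4,6,7} 15  {0,1,4,5,6,7} 60  {1,2,3,4,6,7} 30  {1,2,4,5,6,7} 120  {1,3,4,5,6,7} 30  {2,3,4,5,6,7} 30
  if 0:s drops first: 210 orders
  if 2:u drops first: 105 orders
  if 3:r drops first: 420 orders
  if 5:p drops first: 105 orders
heap linearizations: 840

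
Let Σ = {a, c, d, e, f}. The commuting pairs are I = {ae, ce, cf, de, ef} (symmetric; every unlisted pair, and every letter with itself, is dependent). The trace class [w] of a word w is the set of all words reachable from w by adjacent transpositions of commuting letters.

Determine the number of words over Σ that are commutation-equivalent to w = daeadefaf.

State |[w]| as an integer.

36

#0=d has no predecessor
#1=a depends on [0:d]
#2=e has no predecessor
#3=a depends on [1:a]
#4=d depends on [3:a]
#5=e depends on [2:e]
#6=f depends on [4:d]
#7=a depends on [6:f]
#8=f depends on [7:a]
sources: [0:d, 2:e]
N(rest) = Σ N(rest − s) over sources s of rest; N(one piece) = 1:
  size 1 → [5]=1  [8]=1
  size 2 → [2,5]=1  [5,8]=2  [7,8]=1
  size 3 → [2,5,8]=3  [5,7,8]=3  [6,7,8]=1
  size 4 → [2,5,7,8]=6  [4,6,7,8]=1  [5,6,7,8]=4
  size 5 → [2,5,6,7,8]=10  [3,4,6,7,8]=1  [4,5,6,7,8]=5
  size 6 → [1,3,4,6,7,8]=1  [2,4,5,6,7,8]=15  [3,4,5,6,7,8]=6
  size 7 → [0,1,3,4,6,7,8]=1  [1,3,4,5,6,7,8]=7  [2,3,4,5,6,7,8]=21
  first=0(d) contributes 28
  first=2(e) contributes 8
|[w]| = 36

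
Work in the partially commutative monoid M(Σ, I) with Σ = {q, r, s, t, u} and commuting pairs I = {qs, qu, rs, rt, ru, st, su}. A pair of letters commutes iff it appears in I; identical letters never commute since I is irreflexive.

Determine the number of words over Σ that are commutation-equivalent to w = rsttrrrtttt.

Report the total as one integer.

#0=r has no predecessor
#1=s has no predecessor
#2=t has no predecessor
#3=t depends on [2:t]
#4=r depends on [0:r]
#5=r depends on [4:r]
#6=r depends on [5:r]
#7=t depends on [3:t]
#8=t depends on [7:t]
#9=t depends on [8:t]
#10=t depends on [9:t]
sources: [0:r, 1:s, 2:t]
N(rest) = Σ N(rest − s) over sources s of rest; N(one piece) = 1:
  size 1 → [1]=1  [6]=1  [10]=1
  size 2 → [1,6]=2  [1,10]=2  [5,6]=1  [6,10]=2  [9,10]=1
  size 3 → [1,5,6]=3  [1,6,10]=6  [1,9,10]=3  [4,5,6]=1  [5,6,10]=3  [6,9,10]=3  [8,9,10]=1
  size 4 → [0,4,5,6]=1  [1,4,5,6]=4  [1,5,6,10]=12  [1,6,9,10]=12  [1,8,9,10]=4  [4,5,6,10]=4  [5,6,9,10]=6  [6,8,9,10]=4  [7,8,9,10]=1
  size 5 → [0,1,4,5,6]=5  [0,4,5,6,10]=5  [1,4,5,6,10]=20  [1,5,6,9,10]=30  [1,6,8,9,10]=20  [1,7,8,9,10]=5  [3,7,8,9,10]=1  [4,5,6,9,10]=10  [5,6,8,9,10]=10  [6,7,8,9,10]=5
  size 6 → [0,1,4,5,6,10]=30  [0,4,5,6,9,10]=15  [1,3,7,8,9,10]=6  [1,4,5,6,9,10]=60  [1,5,6,8,9,10]=60  [1,6,7,8,9,10]=30  [2,3,7,8,9,10]=1  [3,6,7,8,9,10]=6  [4,5,6,8,9,10]=20  [5,6,7,8,9,10]=15
  size 7 → [0,1,4,5,6,9,10]=105  [0,4,5,6,8,9,10]=35  [1,2,3,7,8,9,10]=7  [1,3,6,7,8,9,10]=42  [1,4,5,6,8,9,10]=140  [1,5,6,7,8,9,10]=105  [2,3,6,7,8,9,10]=7  [3,5,6,7,8,9,10]=21  [4,5,6,7,8,9,10]=35
  size 8 → [0,1,4,5,6,8,9,10]=280  [0,4,5,6,7,8,9,10]=70  [1,2,3,6,7,8,9,10]=56  [1,3,5,6,7,8,9,10]=168  [1,4,5,6,7,8,9,10]=280  [2,3,5,6,7,8,9,10]=28  [3,4,5,6,7,8,9,10]=56
  size 9 → [0,1,4,5,6,7,8,9,10]=630  [0,3,4,5,6,7,8,9,10]=126  [1,2,3,5,6,7,8,9,10]=252  [1,3,4,5,6,7,8,9,10]=504  [2,3,4,5,6,7,8,9,10]=84
  first=0(r) contributes 840
  first=1(s) contributes 210
  first=2(t) contributes 1260
|[w]| = 2310

2310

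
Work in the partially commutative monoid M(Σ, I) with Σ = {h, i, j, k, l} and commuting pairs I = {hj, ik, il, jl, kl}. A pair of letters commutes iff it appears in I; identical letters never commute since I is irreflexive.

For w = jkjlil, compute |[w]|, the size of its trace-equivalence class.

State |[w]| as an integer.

15

piece 0:j — minimal
piece 1:k rests on {0:j}
piece 2:j rests on {1:k}
piece 3:l — minimal
piece 4:i rests on {2:j}
piece 5:l rests on {3:l}
minimal pieces: {0:j, 3:l}
ways to finish when only these pieces remain (= sum over removing one remaining piece with nothing left below it):
  1 left: {4}→1  {5}→1
  2 left: {2,4}→1  {3,5}→1  {4,5}→2
  3 left: {1,2,4}→1  {2,4,5}→3  {3,4,5}→3
  4 left: {0,1,2,4}→1  {1,2,4,5}→4  {2,3,4,5}→6
  placing 0:j first → 10 extensions
  placing 3:l first → 5 extensions
total linear extensions = 15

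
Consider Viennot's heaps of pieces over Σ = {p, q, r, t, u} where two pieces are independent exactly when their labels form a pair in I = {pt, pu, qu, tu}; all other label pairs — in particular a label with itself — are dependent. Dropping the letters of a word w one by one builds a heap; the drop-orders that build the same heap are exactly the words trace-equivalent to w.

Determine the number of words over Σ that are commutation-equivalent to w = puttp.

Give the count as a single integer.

30

#0=p has no predecessor
#1=u has no predecessor
#2=t has no predecessor
#3=t depends on [2:t]
#4=p depends on [0:p]
sources: [0:p, 1:u, 2:t]
N(rest) = Σ N(rest − s) over sources s of rest; N(one piece) = 1:
  size 1 → [1]=1  [3]=1  [4]=1
  size 2 → [0,4]=1  [1,3]=2  [1,4]=2  [2,3]=1  [3,4]=2
  size 3 → [0,1,4]=3  [0,3,4]=3  [1,2,3]=3  [1,3,4]=6  [2,3,4]=3
  first=0(p) contributes 12
  first=1(u) contributes 6
  first=2(t) contributes 12
|[w]| = 30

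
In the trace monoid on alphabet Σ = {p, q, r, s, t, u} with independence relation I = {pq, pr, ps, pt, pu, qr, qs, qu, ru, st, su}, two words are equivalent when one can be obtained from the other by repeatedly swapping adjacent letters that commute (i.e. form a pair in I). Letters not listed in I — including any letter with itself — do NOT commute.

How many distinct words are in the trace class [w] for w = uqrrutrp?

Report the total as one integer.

240

0(u) covers ∅
1(q) covers ∅
2(r) covers ∅
3(r) covers 2:r
4(u) covers 0:u
5(t) covers 1:q, 3:r, 4:u
6(r) covers 5:t
7(p) covers ∅
floor of heap: 0:u, 1:q, 2:r, 7:p
completions by unplaced set U, small U first (add the entries for U minus each lowest piece of U):
  |U|=1: {6}:1  {7}:1
  |U|=2: {5,6}:1  {6,7}:2
  |U|=3: {1,5,6}:1  {3,5,6}:1  {4,5,6}:1  {5,6,7}:3
  |U|=4: {0,4,5,6}:1  {1,3,5,6}:2  {1,4,5,6}:2  {1,5,6,7}:4  {2,3,5,6}:1  {3,4,5,6}:2  {3,5,6,7}:4  {4,5,6,7}:4
  |U|=5: {0,1,4,5,6}:3  {0,3,4,5,6}:3  {0,4,5,6,7}:5  {1,2,3,5,6}:3  {1,3,4,5,6}:6  {1,3,5,6,7}:10  {1,4,5,6,7}:10  {2,3,4,5,6}:3  {2,3,5,6,7}:5  {3,4,5,6,7}:10
  |U|=6: {0,1,3,4,5,6}:12  {0,1,4,5,6,7}:18  {0,2,3,4,5,6}:6  {0,3,4,5,6,7}:18  {1,2,3,4,5,6}:12  {1,2,3,5,6,7}:18  {1,3,4,5,6,7}:36  {2,3,4,5,6,7}:18
  start at 0(u): 84
  start at 1(q): 42
  start at 2(r): 84
  start at 7(p): 30
sum over floor = 240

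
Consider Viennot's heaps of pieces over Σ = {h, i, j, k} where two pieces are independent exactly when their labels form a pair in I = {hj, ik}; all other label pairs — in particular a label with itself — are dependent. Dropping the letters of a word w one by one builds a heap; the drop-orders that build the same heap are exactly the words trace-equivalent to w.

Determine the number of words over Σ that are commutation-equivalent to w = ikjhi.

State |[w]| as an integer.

piece 0:i — minimal
piece 1:k — minimal
piece 2:j rests on {0:i, 1:k}
piece 3:h rests on {0:i, 1:k}
piece 4:i rests on {2:j, 3:h}
minimal pieces: {0:i, 1:k}
ways to finish when only these pieces remain (= sum over removing one remaining piece with nothing left below it):
  1 left: {4}→1
  2 left: {2,4}→1  {3,4}→1
  3 left: {2,3,4}→2
  placing 0:i first → 2 extensions
  placing 1:k first → 2 extensions
total linear extensions = 4

4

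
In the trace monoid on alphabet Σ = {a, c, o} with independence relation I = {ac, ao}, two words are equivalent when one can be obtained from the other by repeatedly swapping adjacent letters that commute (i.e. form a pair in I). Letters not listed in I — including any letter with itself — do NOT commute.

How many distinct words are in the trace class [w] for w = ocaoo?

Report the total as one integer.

drop 0:o onto floor
drop 1:c onto {0:o}
drop 2:a onto floor
drop 3:o onto {1:c}
drop 4:o onto {3:o}
ground layer = {0:o, 2:a}
drop-orders for the pieces not yet dropped (sum over which currently-grounded one goes next):
  1 to go: {2} 1  {4} 1
  2 to go: {2,4} 2  {3,4} 1
  3 to go: {1,3,4} 1  {2,3,4} 3
  if 0:o drops first: 4 orders
  if 2:a drops first: 1 orders
heap linearizations: 5

5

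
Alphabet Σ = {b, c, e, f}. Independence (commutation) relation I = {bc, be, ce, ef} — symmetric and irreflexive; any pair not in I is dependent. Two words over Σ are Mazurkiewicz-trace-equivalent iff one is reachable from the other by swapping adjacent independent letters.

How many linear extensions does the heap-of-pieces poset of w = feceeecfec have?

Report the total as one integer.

252

drop 0:f onto floor
drop 1:e onto floor
drop 2:c onto {0:f}
drop 3:e onto {1:e}
drop 4:e onto {3:e}
drop 5:e onto {4:e}
drop 6:c onto {2:c}
drop 7:f onto {6:c}
drop 8:e onto {5:e}
drop 9:c onto {7:f}
ground layer = {0:f, 1:e}
drop-orders for the pieces not yet dropped (sum over which currently-grounded one goes next):
  1 to go: {8} 1  {9} 1
  2 to go: {5,8} 1  {7,9} 1  {8,9} 2
  3 to go: {4,5,8} 1  {5,8,9} 3  {6,7,9} 1  {7,8,9} 3
  4 to go: {2,6,7,9} 1  {3,4,5,8} 1  {4,5,8,9} 4  {5,7,8,9} 6  {6,7,8,9} 4
  5 to go: {0,2,6,7,9} 1  {1,3,4,5,8} 1  {2,6,7,8,9} 5  {3,4,5,8,9} 5  {4,5,7,8,9} 10  {5,6,7,8,9} 10
  6 to go: {0,2,6,7,8,9} 6  {1,3,4,5,8,9} 6  {2,5,6,7,8,9} 15  {3,4,5,7,8,9} 15  {4,5,6,7,8,9} 20
  7 to go: {0,2,5,6,7,8,9} 21  {1,3,4,5,7,8,9} 21  {2,4,5,6,7,8,9} 35  {3,4,5,6,7,8,9} 35
  8 to go: {0,2,4,5,6,7,8,9} 56  {1,3,4,5,6,7,8,9} 56  {2,3,4,5,6,7,8,9} 70
  if 0:f drops first: 126 orders
  if 1:e drops first: 126 orders
heap linearizations: 252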